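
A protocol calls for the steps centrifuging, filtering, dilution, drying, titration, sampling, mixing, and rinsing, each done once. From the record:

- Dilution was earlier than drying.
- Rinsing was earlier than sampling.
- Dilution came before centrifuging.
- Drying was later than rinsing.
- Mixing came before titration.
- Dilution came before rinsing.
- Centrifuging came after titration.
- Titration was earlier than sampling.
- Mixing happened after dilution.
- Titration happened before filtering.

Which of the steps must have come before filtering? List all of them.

dilution, mixing, titration

Directly stated before filtering: titration.
Dilution reaches filtering via dilution → mixing → titration → filtering.
Mixing reaches filtering via mixing → titration → filtering.
No chain forces centrifuging (or any of the others) ahead of filtering.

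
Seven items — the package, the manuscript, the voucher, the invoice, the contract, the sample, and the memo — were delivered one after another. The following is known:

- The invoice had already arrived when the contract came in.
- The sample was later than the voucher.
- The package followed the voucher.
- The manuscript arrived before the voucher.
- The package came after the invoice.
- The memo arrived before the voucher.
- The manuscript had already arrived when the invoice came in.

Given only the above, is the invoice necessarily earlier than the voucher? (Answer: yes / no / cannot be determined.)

No chain of stated constraints runs from the invoice to the voucher, and none runs from the voucher to the invoice either.
So the relative order of the invoice and the voucher is not fixed by the given facts.

cannot be determined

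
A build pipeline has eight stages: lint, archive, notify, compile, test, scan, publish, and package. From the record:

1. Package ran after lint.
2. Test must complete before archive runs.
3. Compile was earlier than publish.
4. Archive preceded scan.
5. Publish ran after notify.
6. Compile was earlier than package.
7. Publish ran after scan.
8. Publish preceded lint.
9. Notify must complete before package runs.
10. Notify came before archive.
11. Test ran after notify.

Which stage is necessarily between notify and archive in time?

test

Tracing the constraints gives notify → test → archive, so test sits after notify and before archive.
No other stage is forced both after notify and before archive.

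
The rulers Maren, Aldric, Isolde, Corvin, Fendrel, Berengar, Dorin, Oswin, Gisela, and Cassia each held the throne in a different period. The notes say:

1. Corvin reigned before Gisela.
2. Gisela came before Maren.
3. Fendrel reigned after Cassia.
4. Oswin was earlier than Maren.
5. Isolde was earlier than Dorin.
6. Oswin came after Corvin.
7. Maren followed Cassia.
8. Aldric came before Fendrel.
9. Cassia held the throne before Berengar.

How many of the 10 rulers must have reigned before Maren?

Directly stated before Maren: Cassia, Gisela, and Oswin.
Corvin reaches Maren via Corvin → Gisela → Maren.
No chain forces Dorin (or any of the others) ahead of Maren.
That's Cassia, Corvin, Gisela, and Oswin — 4 in all.

4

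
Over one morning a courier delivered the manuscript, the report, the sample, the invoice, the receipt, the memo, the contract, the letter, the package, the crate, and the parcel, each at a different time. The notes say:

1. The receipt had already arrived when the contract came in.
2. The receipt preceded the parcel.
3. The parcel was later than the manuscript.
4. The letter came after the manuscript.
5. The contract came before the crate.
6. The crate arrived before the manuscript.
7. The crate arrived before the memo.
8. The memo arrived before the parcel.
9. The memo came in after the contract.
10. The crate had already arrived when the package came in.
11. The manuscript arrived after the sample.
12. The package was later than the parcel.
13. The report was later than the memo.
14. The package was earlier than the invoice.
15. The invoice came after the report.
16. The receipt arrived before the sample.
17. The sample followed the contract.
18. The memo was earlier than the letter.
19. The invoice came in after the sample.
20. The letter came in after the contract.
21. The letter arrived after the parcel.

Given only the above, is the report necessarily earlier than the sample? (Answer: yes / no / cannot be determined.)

No chain of stated constraints runs from the report to the sample, and none runs from the sample to the report either.
So the relative order of the report and the sample is not fixed by the given facts.

cannot be determined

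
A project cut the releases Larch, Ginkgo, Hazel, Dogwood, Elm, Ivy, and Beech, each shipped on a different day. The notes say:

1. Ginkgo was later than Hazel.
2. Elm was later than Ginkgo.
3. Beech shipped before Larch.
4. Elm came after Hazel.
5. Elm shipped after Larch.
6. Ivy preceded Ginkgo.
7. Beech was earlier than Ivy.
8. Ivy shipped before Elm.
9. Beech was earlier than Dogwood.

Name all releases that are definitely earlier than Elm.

Directly stated before Elm: Ginkgo, Hazel, Ivy, and Larch.
Beech reaches Elm via Beech → Larch → Elm.
No chain forces Dogwood ahead of Elm.

Beech, Ginkgo, Hazel, Ivy, Larch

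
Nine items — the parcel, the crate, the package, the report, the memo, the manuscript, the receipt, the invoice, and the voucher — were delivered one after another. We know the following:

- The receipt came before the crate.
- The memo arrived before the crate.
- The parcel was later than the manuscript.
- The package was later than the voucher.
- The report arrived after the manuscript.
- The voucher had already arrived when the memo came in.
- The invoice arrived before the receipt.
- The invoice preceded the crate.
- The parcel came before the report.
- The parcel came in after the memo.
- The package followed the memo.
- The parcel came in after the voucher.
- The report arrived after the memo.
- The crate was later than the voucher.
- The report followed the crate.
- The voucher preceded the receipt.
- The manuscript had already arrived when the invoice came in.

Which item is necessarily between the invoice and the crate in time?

Tracing the constraints gives the invoice → the receipt → the crate, so the receipt sits after the invoice and before the crate.
No other item is forced both after the invoice and before the crate.

the receipt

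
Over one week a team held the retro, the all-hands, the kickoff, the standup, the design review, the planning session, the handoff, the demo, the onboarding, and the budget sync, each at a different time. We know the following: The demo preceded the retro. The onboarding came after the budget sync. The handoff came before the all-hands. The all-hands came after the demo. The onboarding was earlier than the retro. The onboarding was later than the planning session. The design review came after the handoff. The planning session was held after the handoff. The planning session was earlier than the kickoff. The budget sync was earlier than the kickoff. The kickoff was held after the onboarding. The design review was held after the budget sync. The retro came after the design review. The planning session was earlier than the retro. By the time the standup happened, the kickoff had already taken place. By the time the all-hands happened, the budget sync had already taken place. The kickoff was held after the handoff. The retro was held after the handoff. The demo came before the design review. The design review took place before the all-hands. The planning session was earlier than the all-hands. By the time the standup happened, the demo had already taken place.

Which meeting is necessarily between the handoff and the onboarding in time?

Tracing the constraints gives the handoff → the planning session → the onboarding, so the planning session sits after the handoff and before the onboarding.
No other meeting is forced both after the handoff and before the onboarding.

the planning session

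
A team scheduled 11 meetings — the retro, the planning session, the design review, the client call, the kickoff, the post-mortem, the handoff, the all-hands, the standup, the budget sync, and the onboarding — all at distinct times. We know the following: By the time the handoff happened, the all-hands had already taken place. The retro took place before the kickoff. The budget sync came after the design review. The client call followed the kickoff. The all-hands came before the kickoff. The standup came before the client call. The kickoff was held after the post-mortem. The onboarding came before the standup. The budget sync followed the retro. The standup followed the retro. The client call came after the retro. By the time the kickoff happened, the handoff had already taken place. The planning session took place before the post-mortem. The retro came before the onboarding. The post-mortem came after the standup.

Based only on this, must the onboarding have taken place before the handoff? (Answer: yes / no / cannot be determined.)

cannot be determined

No chain of stated constraints runs from the onboarding to the handoff, and none runs from the handoff to the onboarding either.
So the relative order of the onboarding and the handoff is not fixed by the given facts.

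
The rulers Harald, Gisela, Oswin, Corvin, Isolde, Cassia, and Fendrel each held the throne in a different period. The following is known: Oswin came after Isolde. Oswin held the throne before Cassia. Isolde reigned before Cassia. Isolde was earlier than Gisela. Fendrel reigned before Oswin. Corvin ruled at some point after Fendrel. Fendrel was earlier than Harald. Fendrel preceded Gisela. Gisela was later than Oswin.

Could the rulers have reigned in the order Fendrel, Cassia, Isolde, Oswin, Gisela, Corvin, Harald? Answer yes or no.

no

The constraints require Oswin before Cassia, but in the proposed sequence Cassia appears ahead of Oswin. That one violation is enough.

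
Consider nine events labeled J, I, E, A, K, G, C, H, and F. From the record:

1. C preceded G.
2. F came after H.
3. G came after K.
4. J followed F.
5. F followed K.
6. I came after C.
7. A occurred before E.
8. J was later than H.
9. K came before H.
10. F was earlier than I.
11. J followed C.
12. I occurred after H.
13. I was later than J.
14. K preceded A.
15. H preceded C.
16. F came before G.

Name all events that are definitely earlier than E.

Directly stated before E: A.
K reaches E via K → A → E.

A, K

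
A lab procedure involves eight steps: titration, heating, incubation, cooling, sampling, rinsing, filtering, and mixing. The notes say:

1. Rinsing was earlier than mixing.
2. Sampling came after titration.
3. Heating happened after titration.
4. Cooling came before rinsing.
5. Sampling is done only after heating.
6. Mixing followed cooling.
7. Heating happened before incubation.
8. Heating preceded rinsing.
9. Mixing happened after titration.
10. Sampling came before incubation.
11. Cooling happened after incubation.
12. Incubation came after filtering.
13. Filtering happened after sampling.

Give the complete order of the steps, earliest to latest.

The constraints fix every adjacent pair, so only one ordering works:
titration → heating → sampling → filtering → incubation → cooling → rinsing → mixing.

titration, heating, sampling, filtering, incubation, cooling, rinsing, mixing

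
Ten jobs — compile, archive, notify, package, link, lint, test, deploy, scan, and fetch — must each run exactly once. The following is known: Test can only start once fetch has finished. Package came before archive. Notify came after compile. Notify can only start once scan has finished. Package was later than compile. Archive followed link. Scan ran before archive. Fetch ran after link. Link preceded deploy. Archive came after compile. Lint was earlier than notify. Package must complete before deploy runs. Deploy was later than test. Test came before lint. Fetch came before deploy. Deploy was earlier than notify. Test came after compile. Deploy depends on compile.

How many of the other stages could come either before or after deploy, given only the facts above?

3

Forced before deploy: compile, fetch, link, package, and test; forced after deploy: notify.
That leaves archive, lint, and scan with no forced order relative to deploy — 3.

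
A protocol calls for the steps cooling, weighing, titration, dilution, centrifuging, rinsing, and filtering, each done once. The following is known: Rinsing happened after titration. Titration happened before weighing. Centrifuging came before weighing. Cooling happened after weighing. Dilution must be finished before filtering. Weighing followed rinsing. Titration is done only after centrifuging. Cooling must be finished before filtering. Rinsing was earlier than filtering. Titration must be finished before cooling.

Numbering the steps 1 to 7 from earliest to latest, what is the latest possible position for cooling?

6

Cooling must come before filtering — 1 step forced after it.
Everything else can be placed before cooling in some valid order, so cooling can sit as late as position 7 − 1 = 6.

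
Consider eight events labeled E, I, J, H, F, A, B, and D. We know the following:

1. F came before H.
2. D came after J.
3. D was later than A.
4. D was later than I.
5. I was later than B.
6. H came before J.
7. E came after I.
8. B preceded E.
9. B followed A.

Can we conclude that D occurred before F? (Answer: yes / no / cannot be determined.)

Tracing the constraints gives F → H → J → D, so F must come before D.
That means D cannot be before F.

no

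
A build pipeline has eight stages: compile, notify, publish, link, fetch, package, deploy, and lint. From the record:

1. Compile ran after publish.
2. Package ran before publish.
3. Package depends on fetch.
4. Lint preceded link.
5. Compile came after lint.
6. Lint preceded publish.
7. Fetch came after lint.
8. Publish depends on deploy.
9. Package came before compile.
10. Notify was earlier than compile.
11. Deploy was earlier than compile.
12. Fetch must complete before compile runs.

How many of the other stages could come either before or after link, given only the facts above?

Forced before link: lint.
That leaves compile, deploy, fetch, notify, package, and publish with no forced order relative to link — 6.

6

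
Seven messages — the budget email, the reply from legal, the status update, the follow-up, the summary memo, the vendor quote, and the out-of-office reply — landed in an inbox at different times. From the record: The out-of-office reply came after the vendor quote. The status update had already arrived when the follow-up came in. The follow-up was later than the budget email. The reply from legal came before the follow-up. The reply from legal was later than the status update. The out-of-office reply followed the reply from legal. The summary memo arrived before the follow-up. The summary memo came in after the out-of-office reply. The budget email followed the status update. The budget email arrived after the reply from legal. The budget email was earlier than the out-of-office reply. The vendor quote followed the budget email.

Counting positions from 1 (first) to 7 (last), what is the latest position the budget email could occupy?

3

The budget email must come before the follow-up, the out-of-office reply, the summary memo, and the vendor quote — 4 messages forced after it.
Everything else can be placed before the budget email in some valid order, so the budget email can sit as late as position 7 − 4 = 3.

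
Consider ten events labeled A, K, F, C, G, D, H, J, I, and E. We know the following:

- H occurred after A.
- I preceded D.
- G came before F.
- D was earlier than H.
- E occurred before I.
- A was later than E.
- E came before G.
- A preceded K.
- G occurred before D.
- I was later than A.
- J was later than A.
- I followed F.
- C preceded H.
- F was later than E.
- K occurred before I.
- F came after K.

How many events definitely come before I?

5

Directly stated before I: A, E, F, and K.
G reaches I via G → F → I.
That's A, E, F, G, and K — 5 in all.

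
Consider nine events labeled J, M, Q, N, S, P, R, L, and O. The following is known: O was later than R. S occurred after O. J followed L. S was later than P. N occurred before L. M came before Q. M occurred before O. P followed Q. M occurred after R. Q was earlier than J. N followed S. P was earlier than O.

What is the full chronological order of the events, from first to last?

R, M, Q, P, O, S, N, L, J

The constraints fix every adjacent pair, so only one ordering works:
R → M → Q → P → O → S → N → L → J.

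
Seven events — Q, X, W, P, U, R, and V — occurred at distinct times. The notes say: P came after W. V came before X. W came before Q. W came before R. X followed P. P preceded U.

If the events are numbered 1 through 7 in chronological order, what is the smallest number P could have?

W must come before P — 1 forced predecessor.
Nothing else is forced ahead of P, so its earliest slot is position 1 + 1 = 2.

2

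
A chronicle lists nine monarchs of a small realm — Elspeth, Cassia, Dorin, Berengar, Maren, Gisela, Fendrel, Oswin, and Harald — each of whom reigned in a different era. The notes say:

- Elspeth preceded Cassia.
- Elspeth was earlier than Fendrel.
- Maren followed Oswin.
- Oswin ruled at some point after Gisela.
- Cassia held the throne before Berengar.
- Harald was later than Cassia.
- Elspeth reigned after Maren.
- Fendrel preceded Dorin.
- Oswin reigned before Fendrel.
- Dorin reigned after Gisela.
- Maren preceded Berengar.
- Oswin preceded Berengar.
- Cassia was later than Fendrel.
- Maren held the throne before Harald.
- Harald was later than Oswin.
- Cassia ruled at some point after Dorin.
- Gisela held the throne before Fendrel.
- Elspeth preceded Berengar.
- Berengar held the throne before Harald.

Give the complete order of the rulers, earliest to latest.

The constraints fix every adjacent pair, so only one ordering works:
Gisela → Oswin → Maren → Elspeth → Fendrel → Dorin → Cassia → Berengar → Harald.

Gisela, Oswin, Maren, Elspeth, Fendrel, Dorin, Cassia, Berengar, Harald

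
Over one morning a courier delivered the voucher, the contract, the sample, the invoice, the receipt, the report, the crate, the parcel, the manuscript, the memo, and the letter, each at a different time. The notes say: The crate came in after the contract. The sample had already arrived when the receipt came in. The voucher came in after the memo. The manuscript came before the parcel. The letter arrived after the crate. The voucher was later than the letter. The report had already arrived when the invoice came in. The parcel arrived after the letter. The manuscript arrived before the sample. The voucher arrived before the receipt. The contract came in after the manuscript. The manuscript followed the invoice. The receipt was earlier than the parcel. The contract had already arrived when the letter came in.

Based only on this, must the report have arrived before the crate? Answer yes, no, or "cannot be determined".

yes

Chain the constraints: the report → the invoice → the manuscript → the contract → the crate. Each link is directly stated, so the report comes before the crate.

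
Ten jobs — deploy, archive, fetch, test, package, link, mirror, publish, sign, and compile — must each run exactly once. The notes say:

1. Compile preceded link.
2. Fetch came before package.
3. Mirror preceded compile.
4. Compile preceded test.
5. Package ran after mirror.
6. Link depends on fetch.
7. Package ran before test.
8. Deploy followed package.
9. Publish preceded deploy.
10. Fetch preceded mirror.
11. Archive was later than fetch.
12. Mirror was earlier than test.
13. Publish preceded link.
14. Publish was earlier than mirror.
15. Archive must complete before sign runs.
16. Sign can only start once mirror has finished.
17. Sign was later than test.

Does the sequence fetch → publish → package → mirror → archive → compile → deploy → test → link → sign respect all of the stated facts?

The constraints require mirror before package, but in the proposed sequence package appears ahead of mirror. That one violation is enough.

no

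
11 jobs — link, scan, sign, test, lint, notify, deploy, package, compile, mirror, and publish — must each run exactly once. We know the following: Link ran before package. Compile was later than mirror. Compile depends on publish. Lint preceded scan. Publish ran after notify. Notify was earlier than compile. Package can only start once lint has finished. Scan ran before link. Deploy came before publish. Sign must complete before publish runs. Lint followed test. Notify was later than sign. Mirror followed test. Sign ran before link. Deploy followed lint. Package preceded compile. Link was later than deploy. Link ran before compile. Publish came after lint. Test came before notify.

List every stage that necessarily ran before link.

deploy, lint, scan, sign, test

Directly stated before link: deploy, scan, and sign.
Lint reaches link via lint → scan → link.
Test reaches link via test → lint → scan → link.
No chain forces compile (or any of the others) ahead of link.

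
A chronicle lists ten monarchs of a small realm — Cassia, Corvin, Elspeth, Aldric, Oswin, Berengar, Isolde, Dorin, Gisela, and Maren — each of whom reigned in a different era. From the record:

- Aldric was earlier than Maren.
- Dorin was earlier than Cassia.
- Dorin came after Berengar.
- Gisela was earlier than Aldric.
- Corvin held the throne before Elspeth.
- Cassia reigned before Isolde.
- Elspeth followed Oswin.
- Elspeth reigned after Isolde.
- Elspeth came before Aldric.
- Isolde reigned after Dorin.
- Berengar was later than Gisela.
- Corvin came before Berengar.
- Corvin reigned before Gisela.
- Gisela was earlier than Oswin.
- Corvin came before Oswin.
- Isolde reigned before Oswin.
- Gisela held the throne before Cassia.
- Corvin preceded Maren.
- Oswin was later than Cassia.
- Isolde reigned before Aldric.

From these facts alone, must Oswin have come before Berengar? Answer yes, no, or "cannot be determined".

Tracing the constraints gives Berengar → Dorin → Isolde → Oswin, so Berengar must come before Oswin.
That means Oswin cannot be before Berengar.

no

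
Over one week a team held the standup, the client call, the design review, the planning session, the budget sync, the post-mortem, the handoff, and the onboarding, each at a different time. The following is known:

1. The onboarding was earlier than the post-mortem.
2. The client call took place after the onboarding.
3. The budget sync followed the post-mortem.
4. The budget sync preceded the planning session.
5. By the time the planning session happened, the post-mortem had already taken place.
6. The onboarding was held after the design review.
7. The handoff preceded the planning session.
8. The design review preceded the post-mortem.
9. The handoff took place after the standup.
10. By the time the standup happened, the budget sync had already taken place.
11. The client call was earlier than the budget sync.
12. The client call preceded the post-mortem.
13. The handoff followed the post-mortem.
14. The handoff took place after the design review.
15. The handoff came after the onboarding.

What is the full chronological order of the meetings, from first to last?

the design review, the onboarding, the client call, the post-mortem, the budget sync, the standup, the handoff, the planning session

The constraints fix every adjacent pair, so only one ordering works:
the design review → the onboarding → the client call → the post-mortem → the budget sync → the standup → the handoff → the planning session.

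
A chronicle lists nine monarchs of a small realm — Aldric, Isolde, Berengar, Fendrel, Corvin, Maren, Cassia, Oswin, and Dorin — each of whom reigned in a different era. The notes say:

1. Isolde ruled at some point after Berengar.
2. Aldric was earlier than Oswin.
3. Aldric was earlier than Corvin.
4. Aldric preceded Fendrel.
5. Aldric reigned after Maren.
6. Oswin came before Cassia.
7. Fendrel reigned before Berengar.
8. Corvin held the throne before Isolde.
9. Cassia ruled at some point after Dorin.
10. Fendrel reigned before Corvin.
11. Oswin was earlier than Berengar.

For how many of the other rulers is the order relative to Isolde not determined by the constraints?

Forced before Isolde: Aldric, Berengar, Corvin, Fendrel, Maren, and Oswin.
That leaves Cassia and Dorin with no forced order relative to Isolde — 2.

2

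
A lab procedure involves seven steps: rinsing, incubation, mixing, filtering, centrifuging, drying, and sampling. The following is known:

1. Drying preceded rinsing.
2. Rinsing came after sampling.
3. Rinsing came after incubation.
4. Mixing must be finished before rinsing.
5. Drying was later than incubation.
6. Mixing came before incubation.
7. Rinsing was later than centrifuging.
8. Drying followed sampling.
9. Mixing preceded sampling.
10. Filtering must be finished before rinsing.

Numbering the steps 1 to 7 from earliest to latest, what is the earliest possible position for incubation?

Mixing must come before incubation — 1 forced predecessor.
Nothing else is forced ahead of incubation, so its earliest slot is position 1 + 1 = 2.

2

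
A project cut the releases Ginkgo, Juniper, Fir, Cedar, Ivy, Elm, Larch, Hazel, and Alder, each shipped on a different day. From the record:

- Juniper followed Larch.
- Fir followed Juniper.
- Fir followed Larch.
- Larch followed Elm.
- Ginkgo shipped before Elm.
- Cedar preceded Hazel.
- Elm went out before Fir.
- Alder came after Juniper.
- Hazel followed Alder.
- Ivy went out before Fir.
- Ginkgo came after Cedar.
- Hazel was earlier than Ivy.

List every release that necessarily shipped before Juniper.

Directly stated before Juniper: Larch.
Cedar reaches Juniper via Cedar → Ginkgo → Elm → Larch → Juniper.
Elm reaches Juniper via Elm → Larch → Juniper.
Ginkgo reaches Juniper via Ginkgo → Elm → Larch → Juniper.

Cedar, Elm, Ginkgo, Larch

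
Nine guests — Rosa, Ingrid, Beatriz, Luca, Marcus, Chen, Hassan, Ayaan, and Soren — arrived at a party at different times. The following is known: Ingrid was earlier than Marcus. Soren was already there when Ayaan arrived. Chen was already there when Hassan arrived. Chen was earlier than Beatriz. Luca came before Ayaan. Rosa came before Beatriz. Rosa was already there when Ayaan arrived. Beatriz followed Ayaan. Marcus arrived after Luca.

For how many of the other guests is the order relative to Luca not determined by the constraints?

5

Forced after Luca: Ayaan, Beatriz, and Marcus.
That leaves Chen, Hassan, Ingrid, Rosa, and Soren with no forced order relative to Luca — 5.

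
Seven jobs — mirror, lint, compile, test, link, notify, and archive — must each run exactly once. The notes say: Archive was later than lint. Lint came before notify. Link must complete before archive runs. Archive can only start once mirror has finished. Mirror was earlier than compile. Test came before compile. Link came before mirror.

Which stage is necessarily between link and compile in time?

mirror

Tracing the constraints gives link → mirror → compile, so mirror sits after link and before compile.
No other stage is forced both after link and before compile.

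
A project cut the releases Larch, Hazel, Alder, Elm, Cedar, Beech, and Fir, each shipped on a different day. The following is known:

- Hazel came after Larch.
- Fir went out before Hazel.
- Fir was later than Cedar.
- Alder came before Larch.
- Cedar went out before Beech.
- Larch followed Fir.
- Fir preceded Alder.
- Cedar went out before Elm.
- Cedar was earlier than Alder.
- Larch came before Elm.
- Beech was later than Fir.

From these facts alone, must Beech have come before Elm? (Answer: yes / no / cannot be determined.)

No chain of stated constraints runs from Beech to Elm, and none runs from Elm to Beech either.
So the relative order of Beech and Elm is not fixed by the given facts.

cannot be determined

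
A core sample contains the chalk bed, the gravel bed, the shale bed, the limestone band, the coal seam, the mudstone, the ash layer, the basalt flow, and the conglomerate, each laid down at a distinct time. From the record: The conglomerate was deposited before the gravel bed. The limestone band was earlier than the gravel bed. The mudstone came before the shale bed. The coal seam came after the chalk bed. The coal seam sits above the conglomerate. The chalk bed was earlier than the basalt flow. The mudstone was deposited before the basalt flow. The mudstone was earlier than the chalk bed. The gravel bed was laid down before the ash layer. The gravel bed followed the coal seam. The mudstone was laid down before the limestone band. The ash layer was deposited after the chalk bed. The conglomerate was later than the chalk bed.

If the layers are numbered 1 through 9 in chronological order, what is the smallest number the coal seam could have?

4

The chalk bed, the conglomerate, and the mudstone must all come before the coal seam — 3 forced predecessors.
Nothing else is forced ahead of the coal seam, so its earliest slot is position 3 + 1 = 4.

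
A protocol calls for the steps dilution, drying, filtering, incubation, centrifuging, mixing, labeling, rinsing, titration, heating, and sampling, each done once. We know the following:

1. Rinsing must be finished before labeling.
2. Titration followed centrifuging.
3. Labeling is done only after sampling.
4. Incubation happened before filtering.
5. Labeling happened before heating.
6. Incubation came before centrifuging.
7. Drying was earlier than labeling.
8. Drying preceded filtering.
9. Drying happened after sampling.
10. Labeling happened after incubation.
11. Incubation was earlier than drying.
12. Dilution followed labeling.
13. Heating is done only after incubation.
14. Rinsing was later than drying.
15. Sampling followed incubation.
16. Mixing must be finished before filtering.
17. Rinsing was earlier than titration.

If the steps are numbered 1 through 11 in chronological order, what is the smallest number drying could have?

Incubation and sampling must both come before drying — 2 forced predecessors.
Nothing else is forced ahead of drying, so its earliest slot is position 2 + 1 = 3.

3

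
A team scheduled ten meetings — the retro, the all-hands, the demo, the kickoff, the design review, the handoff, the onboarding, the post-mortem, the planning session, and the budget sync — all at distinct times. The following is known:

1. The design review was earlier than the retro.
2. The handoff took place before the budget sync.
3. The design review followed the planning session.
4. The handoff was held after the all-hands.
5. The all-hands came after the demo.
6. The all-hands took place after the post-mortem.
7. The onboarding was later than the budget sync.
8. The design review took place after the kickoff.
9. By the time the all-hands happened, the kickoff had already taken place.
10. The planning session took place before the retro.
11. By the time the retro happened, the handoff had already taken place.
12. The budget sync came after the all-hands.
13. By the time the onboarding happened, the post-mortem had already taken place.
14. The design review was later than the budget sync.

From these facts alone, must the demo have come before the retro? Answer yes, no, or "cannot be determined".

yes

Chain the constraints: the demo → the all-hands → the handoff → the retro. Each link is directly stated, so the demo comes before the retro.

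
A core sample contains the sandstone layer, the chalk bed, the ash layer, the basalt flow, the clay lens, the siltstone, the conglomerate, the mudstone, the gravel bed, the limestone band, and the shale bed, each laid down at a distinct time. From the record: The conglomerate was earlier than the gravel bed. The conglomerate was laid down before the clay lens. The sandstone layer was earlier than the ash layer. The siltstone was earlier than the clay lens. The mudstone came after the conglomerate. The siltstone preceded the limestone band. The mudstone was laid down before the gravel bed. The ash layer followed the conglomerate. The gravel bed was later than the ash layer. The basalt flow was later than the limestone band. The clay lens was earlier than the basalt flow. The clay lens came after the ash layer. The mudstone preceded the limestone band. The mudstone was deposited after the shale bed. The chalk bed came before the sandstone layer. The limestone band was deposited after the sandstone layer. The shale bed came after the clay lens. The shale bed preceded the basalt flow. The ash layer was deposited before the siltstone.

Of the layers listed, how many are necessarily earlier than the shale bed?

6

Directly stated before the shale bed: the clay lens.
The ash layer reaches the shale bed via the ash layer → the clay lens → the shale bed.
The chalk bed reaches the shale bed via the chalk bed → the sandstone layer → the ash layer → the clay lens → the shale bed.
The conglomerate reaches the shale bed via the conglomerate → the clay lens → the shale bed.
Likewise the sandstone layer and the siltstone each reach the shale bed by chaining the stated constraints.
That's the ash layer, the chalk bed, the clay lens, the conglomerate, the sandstone layer, and the siltstone — 6 in all.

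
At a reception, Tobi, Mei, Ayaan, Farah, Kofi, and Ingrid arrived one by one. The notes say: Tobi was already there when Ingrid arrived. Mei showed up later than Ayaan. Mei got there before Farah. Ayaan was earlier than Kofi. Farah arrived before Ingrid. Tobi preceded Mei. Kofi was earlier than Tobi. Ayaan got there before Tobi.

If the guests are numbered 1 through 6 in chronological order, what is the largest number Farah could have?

5

Farah must come before Ingrid — 1 guest forced after them.
Everything else can be placed before Farah in some valid order, so Farah can sit as late as position 6 − 1 = 5.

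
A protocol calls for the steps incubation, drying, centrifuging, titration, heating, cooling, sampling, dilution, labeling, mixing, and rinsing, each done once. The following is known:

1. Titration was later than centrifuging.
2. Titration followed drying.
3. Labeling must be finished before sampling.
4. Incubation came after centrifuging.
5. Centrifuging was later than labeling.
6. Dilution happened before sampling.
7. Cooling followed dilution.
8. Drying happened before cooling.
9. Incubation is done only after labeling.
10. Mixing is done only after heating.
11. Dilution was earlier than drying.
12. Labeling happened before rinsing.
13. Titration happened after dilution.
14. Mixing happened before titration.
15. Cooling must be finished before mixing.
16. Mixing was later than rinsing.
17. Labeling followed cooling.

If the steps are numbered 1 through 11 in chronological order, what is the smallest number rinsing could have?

Cooling, dilution, drying, and labeling must all come before rinsing — 4 forced predecessors.
Nothing else is forced ahead of rinsing, so its earliest slot is position 4 + 1 = 5.

5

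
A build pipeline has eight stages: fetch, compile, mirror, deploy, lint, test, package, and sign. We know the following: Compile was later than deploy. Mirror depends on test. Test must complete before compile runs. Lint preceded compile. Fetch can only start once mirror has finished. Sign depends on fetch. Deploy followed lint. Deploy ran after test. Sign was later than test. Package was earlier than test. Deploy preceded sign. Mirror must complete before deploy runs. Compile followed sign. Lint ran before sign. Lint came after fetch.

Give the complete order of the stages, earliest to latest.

package, test, mirror, fetch, lint, deploy, sign, compile

The constraints fix every adjacent pair, so only one ordering works:
package → test → mirror → fetch → lint → deploy → sign → compile.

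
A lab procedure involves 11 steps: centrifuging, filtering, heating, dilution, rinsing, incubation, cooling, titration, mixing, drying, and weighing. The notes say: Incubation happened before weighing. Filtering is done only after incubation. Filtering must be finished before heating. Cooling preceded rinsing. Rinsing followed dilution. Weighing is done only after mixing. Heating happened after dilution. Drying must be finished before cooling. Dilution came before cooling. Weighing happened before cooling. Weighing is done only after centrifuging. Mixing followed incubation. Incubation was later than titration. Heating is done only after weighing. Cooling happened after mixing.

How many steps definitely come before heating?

7

Directly stated before heating: dilution, filtering, and weighing.
Centrifuging reaches heating via centrifuging → weighing → heating.
Incubation reaches heating via incubation → filtering → heating.
Mixing reaches heating via mixing → weighing → heating.
Likewise titration reaches heating by chaining the stated constraints.
No chain forces cooling (or any of the others) ahead of heating.
That's centrifuging, dilution, filtering, incubation, mixing, titration, and weighing — 7 in all.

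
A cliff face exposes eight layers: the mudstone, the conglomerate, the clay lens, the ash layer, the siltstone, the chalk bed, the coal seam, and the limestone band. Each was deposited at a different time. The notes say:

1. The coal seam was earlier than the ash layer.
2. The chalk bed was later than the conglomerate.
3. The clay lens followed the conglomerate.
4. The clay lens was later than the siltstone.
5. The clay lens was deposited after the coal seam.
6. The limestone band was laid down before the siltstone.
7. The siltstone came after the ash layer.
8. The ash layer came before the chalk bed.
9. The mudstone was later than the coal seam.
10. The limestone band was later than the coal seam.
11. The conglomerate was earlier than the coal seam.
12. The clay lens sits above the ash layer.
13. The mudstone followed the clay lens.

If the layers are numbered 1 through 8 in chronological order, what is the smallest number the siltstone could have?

5

The ash layer, the coal seam, the conglomerate, and the limestone band must all come before the siltstone — 4 forced predecessors.
Nothing else is forced ahead of the siltstone, so its earliest slot is position 4 + 1 = 5.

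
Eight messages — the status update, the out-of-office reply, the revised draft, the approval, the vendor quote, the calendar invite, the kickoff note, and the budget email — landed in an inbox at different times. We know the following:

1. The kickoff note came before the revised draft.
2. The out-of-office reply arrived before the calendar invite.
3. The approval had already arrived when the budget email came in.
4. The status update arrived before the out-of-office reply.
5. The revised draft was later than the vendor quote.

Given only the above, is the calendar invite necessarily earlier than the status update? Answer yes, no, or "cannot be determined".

Tracing the constraints gives the status update → the out-of-office reply → the calendar invite, so the status update must come before the calendar invite.
That means the calendar invite cannot be before the status update.

no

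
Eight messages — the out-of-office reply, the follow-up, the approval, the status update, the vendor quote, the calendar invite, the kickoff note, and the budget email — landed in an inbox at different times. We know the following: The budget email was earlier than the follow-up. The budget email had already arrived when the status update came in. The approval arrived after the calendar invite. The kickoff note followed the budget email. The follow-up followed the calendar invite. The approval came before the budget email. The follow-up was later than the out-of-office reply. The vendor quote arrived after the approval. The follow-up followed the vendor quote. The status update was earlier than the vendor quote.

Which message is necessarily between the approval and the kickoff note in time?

Tracing the constraints gives the approval → the budget email → the kickoff note, so the budget email sits after the approval and before the kickoff note.
No other message is forced both after the approval and before the kickoff note.

the budget email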